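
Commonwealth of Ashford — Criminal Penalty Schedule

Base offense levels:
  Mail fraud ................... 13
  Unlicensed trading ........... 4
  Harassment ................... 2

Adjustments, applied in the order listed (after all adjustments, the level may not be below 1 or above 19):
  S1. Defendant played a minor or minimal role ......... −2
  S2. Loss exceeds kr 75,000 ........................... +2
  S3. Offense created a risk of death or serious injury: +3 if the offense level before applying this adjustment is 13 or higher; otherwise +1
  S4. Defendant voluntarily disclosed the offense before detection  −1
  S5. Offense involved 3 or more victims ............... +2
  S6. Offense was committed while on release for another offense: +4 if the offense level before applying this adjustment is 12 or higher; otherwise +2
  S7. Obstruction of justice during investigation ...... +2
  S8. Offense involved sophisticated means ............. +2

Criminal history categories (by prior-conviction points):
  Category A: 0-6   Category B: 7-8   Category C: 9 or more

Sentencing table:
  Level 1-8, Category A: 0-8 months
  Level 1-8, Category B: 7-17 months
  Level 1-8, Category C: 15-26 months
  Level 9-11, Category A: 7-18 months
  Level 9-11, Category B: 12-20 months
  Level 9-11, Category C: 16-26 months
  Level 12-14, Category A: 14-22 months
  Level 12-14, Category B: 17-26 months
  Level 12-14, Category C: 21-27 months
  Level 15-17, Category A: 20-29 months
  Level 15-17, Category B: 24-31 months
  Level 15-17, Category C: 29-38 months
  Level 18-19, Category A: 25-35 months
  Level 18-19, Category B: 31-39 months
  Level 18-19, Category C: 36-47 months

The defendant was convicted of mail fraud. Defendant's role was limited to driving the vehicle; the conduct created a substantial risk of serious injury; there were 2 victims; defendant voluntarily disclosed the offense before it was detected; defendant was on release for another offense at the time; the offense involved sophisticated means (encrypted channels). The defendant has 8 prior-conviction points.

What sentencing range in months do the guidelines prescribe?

Base offense level for mail fraud: 13.
S1 applies: 13 − 2 = 11.
S3 applies (level before this adjustment is 11 < 13, so +1): 11 + 1 = 12.
S4 applies: 12 − 1 = 11.
S6 applies (level before this adjustment is 11 < 12, so +2): 11 + 2 = 13.
S7 does not apply.
S8 applies: 13 + 2 = 15.
Final offense level: 15.
Criminal history: 8 prior points → Category B (7-8).
Level 15 falls in the 15-17 band.
Grid: Level 15-17 × Category B = 24-31 months.

24-31 months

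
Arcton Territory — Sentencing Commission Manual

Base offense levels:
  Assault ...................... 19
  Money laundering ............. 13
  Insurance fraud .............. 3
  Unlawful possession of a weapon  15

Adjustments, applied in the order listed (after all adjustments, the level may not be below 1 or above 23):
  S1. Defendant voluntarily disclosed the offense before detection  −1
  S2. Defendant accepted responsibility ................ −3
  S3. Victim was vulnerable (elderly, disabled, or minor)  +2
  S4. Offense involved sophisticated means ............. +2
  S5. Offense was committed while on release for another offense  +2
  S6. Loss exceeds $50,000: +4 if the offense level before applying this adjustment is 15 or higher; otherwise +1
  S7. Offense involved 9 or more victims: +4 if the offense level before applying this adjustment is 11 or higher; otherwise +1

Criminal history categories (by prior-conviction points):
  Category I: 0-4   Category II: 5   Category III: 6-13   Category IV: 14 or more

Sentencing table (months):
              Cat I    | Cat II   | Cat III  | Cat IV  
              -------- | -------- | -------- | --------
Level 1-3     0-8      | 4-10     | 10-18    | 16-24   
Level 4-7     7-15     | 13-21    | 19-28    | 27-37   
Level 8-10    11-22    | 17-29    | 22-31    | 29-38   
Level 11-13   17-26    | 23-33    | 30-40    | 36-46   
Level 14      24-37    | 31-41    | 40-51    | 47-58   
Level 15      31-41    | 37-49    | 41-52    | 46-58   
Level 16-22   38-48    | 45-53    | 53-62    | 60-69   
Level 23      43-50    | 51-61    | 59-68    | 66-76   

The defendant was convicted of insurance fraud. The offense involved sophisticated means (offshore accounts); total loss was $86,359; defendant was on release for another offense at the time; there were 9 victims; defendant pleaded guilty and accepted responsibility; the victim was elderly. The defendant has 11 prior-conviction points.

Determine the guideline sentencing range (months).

Base offense level for insurance fraud: 3.
S2 applies: 3 − 3 = 0.
S3 applies: 0 + 2 = 2.
S4 applies: 2 + 2 = 4.
S5 applies: 4 + 2 = 6.
S6 applies (level before this adjustment is 6 < 15, so +1): 6 + 1 = 7.
S7 applies (level before this adjustment is 7 < 11, so +1): 7 + 1 = 8.
Final offense level: 8.
Criminal history: 11 prior points → Category III (6-13).
Level 8 falls in the 8-10 band.
Grid: Level 8-10 × Category III = 22-31 months.

22-31 months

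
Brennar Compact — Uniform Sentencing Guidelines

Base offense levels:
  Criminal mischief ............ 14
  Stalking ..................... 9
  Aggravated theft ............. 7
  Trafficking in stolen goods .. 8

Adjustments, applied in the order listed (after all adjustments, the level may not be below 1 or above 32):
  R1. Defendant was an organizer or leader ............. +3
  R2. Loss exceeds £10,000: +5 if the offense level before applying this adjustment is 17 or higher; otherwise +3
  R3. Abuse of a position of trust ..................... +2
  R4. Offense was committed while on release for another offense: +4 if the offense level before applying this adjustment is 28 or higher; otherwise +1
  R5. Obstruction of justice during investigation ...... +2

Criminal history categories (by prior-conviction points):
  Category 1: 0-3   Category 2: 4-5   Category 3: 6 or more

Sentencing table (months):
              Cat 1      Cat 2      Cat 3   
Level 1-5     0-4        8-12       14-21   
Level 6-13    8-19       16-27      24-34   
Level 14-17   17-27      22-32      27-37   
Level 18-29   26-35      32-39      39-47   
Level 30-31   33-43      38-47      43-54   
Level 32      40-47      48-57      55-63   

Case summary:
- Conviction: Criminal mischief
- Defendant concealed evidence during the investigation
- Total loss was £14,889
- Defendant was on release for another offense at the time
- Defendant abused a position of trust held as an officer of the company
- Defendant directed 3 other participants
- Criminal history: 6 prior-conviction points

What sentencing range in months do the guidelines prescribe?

Base offense level for criminal mischief: 14.
R1 applies: 14 + 3 = 17.
R2 applies (level before this adjustment is 17 ≥ 17, so +5): 17 + 5 = 22.
R3 applies: 22 + 2 = 24.
R4 applies (level before this adjustment is 24 < 28, so +1): 24 + 1 = 25.
R5 applies: 25 + 2 = 27.
Final offense level: 27.
Criminal history: 6 prior points → Category 3 (6+).
Level 27 falls in the 18-29 band.
Grid: Level 18-29 × Category 3 = 39-47 months.

39-47 months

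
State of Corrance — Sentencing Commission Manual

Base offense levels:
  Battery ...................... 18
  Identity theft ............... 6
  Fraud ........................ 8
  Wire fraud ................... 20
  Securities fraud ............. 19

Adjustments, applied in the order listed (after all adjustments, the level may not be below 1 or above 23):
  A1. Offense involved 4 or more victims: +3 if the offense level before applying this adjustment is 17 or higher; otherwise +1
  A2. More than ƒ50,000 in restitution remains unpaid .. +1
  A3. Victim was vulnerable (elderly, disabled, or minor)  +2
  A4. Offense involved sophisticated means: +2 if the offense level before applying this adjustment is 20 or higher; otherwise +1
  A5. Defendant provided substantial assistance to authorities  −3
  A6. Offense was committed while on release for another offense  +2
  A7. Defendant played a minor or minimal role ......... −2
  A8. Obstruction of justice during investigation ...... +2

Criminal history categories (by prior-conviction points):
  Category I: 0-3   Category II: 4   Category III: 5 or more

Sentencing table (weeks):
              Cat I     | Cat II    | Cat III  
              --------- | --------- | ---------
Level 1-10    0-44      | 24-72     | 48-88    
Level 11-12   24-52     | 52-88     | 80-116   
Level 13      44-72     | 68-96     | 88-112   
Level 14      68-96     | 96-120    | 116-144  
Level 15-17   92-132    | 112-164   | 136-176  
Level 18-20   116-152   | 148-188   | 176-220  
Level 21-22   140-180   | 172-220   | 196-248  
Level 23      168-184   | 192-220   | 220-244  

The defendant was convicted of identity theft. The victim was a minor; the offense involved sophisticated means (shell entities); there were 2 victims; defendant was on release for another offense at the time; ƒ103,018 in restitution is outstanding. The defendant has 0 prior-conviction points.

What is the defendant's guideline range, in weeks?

24-52 weeks

Base offense level for identity theft: 6.
A2 applies: 6 + 1 = 7.
A3 applies: 7 + 2 = 9.
A4 applies (level before this adjustment is 9 < 20, so +1): 9 + 1 = 10.
A5 does not apply.
A6 applies: 10 + 2 = 12.
A7 does not apply.
Final offense level: 12.
Criminal history: 0 prior points → Category I (0-3).
Level 12 falls in the 11-12 band.
Grid: Level 11-12 × Category I = 24-52 weeks.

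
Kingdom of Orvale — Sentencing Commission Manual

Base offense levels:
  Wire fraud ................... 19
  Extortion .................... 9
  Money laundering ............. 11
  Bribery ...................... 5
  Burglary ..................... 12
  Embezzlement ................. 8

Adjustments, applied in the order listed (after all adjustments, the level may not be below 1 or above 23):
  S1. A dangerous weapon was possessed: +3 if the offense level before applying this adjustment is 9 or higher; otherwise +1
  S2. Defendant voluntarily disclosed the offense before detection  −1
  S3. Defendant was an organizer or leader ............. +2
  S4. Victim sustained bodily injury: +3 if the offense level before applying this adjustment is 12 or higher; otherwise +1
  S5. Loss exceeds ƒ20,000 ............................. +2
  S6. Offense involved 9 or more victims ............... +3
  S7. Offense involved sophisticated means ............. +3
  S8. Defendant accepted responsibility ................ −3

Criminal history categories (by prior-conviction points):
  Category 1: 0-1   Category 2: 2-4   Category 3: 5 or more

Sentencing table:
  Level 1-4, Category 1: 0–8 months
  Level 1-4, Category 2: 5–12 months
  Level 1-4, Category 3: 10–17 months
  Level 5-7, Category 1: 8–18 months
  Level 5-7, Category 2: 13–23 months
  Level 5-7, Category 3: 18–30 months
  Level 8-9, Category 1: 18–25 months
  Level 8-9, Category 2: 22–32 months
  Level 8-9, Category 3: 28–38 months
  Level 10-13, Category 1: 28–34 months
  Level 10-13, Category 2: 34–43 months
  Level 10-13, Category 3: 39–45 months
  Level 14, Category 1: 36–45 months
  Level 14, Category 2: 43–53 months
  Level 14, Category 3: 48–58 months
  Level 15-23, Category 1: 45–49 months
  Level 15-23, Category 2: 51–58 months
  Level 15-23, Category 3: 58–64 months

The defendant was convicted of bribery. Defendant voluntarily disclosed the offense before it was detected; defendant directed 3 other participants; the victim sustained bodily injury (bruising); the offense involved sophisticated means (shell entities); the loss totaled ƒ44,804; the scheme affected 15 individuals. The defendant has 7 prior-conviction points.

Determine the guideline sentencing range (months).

58-64 months

Base offense level for bribery: 5.
S2 applies: 5 − 1 = 4.
S3 applies: 4 + 2 = 6.
S4 applies (level before this adjustment is 6 < 12, so +1): 6 + 1 = 7.
S5 applies: 7 + 2 = 9.
S6 applies: 9 + 3 = 12.
S7 applies: 12 + 3 = 15.
Final offense level: 15.
Criminal history: 7 prior points → Category 3 (5+).
Level 15 falls in the 15-23 band.
Grid: Level 15-23 × Category 3 = 58-64 months.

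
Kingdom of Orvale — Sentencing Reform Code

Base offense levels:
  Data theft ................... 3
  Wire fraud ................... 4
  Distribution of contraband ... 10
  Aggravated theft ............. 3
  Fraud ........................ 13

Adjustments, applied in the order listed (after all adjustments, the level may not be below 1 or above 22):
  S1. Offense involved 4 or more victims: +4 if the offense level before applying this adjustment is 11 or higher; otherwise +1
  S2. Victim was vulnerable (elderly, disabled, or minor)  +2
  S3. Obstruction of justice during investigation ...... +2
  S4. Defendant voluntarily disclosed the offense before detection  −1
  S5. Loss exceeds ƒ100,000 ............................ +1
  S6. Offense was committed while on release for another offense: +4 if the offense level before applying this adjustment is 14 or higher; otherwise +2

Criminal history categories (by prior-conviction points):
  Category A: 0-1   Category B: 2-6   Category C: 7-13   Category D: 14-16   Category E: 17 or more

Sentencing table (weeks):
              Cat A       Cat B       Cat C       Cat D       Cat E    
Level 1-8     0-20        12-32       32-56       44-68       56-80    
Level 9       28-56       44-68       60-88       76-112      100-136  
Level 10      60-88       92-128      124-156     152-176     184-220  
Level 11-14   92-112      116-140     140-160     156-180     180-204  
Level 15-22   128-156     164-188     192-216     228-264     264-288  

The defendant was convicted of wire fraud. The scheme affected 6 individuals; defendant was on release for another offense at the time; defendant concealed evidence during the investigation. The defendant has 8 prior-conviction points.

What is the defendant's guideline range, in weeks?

60-88 weeks

Base offense level for wire fraud: 4.
S1 applies (level before this adjustment is 4 < 11, so +1): 4 + 1 = 5.
S3 applies: 5 + 2 = 7.
S4 does not apply.
S5 does not apply.
S6 applies (level before this adjustment is 7 < 14, so +2): 7 + 2 = 9.
Final offense level: 9.
Criminal history: 8 prior points → Category C (7-13).
Level 9 falls in the 9 band.
Grid: Level 9 × Category C = 60-88 weeks.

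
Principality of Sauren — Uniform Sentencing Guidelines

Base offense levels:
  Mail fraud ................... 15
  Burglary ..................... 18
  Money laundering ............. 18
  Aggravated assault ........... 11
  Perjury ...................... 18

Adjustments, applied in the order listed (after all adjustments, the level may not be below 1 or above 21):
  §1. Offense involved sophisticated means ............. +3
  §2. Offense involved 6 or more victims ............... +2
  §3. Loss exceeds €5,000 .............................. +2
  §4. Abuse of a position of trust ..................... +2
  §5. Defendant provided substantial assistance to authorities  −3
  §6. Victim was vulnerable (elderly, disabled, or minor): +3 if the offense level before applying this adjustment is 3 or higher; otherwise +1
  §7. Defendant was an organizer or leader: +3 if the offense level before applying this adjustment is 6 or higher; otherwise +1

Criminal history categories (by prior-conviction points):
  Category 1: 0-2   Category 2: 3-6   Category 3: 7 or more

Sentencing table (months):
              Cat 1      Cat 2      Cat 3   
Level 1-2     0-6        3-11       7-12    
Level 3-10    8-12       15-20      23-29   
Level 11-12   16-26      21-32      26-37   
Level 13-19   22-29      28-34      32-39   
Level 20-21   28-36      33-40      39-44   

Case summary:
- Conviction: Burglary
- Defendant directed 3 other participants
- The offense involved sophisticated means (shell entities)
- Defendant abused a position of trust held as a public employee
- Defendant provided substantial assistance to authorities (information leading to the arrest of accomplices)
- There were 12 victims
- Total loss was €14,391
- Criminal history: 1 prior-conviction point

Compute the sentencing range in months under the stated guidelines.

Base offense level for burglary: 18.
§1 applies: 18 + 3 = 21.
§2 applies: 21 + 2 = 23.
§3 applies: 23 + 2 = 25.
§4 applies: 25 + 2 = 27.
§5 applies: 27 − 3 = 24.
§7 applies (level before this adjustment is 24 ≥ 6, so +3): 24 + 3 = 27.
Level 27 exceeds the maximum of 21; capped at 21.
Final offense level: 21.
Criminal history: 1 prior point → Category 1 (0-2).
Level 21 falls in the 20-21 band.
Grid: Level 20-21 × Category 1 = 28-36 months.

28-36 months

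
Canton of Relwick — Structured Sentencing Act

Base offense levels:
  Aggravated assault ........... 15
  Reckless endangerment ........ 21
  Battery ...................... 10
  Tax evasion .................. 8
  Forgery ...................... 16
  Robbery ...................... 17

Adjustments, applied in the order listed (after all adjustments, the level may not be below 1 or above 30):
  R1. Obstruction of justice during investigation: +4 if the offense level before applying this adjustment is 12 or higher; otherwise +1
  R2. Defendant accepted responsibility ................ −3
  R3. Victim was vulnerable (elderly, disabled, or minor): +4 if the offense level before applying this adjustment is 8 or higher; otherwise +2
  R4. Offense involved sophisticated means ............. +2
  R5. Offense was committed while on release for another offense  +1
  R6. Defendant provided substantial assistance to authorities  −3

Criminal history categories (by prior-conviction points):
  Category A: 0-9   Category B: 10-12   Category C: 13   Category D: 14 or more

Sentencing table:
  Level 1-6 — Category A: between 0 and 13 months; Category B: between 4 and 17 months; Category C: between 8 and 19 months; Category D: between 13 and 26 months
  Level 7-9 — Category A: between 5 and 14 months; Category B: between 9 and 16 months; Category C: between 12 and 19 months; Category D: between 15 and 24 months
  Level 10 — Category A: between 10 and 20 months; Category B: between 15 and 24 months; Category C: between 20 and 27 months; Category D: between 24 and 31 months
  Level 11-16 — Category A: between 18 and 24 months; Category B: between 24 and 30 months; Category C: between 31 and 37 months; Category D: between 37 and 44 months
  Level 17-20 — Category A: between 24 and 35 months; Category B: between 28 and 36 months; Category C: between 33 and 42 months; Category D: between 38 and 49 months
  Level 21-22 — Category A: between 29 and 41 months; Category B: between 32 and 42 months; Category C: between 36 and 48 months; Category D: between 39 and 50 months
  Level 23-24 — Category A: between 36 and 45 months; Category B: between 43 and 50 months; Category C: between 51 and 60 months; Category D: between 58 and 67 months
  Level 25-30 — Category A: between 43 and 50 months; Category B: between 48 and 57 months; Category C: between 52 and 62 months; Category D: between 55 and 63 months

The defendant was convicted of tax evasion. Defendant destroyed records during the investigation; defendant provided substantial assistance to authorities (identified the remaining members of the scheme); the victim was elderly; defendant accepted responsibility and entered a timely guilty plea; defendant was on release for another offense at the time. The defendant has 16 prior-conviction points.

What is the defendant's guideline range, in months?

13-26 months

Base offense level for tax evasion: 8.
R1 applies (level before this adjustment is 8 < 12, so +1): 8 + 1 = 9.
R2 applies: 9 − 3 = 6.
R3 applies (level before this adjustment is 6 < 8, so +2): 6 + 2 = 8.
R5 applies: 8 + 1 = 9.
R6 applies: 9 − 3 = 6.
Final offense level: 6.
Criminal history: 16 prior points → Category D (14+).
Level 6 falls in the 1-6 band.
Grid: Level 1-6 × Category D = 13-26 months.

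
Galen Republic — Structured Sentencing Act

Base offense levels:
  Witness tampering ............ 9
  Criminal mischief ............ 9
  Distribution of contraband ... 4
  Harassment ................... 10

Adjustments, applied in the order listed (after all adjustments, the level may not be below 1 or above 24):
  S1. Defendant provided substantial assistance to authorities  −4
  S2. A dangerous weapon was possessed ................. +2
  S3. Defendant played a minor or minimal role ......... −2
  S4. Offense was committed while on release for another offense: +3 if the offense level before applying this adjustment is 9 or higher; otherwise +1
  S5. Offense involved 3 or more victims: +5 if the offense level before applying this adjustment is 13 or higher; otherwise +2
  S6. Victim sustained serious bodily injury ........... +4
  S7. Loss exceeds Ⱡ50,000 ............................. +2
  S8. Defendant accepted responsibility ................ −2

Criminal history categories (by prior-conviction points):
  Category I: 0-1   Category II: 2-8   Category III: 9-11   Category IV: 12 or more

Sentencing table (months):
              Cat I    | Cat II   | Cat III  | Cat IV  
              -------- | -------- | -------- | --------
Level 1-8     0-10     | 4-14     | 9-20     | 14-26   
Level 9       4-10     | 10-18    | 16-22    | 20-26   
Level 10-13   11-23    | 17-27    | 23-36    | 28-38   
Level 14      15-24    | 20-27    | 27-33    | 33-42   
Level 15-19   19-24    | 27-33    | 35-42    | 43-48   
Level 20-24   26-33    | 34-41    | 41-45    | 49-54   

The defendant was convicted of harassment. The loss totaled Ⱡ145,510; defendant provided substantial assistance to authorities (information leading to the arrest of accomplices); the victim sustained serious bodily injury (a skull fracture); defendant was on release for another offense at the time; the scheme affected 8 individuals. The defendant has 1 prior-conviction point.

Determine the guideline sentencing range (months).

Base offense level for harassment: 10.
S1 applies: 10 − 4 = 6.
S3 does not apply.
S4 applies (level before this adjustment is 6 < 9, so +1): 6 + 1 = 7.
S5 applies (level before this adjustment is 7 < 13, so +2): 7 + 2 = 9.
S6 applies: 9 + 4 = 13.
S7 applies: 13 + 2 = 15.
Final offense level: 15.
Criminal history: 1 prior point → Category I (0-1).
Level 15 falls in the 15-19 band.
Grid: Level 15-19 × Category I = 19-24 months.

19-24 months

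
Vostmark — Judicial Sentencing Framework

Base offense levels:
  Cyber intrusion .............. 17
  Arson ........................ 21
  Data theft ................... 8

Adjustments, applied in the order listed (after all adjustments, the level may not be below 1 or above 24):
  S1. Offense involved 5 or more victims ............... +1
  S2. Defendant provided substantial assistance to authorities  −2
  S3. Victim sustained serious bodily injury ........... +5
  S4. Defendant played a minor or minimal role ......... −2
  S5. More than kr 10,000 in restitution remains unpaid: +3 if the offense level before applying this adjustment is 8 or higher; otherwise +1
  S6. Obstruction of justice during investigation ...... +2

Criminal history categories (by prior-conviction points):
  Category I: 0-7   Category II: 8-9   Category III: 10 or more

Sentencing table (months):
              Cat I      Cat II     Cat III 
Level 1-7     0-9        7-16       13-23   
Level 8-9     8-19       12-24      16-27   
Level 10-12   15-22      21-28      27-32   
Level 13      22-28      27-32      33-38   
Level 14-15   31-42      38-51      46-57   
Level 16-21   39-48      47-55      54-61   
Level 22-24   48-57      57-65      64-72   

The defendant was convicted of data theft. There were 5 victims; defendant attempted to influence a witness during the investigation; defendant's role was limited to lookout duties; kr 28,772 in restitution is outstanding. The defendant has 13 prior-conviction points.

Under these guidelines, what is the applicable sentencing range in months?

27-32 months

Base offense level for data theft: 8.
S1 applies: 8 + 1 = 9.
S3 does not apply.
S4 applies: 9 − 2 = 7.
S5 applies (level before this adjustment is 7 < 8, so +1): 7 + 1 = 8.
S6 applies: 8 + 2 = 10.
Final offense level: 10.
Criminal history: 13 prior points → Category III (10+).
Level 10 falls in the 10-12 band.
Grid: Level 10-12 × Category III = 27-32 months.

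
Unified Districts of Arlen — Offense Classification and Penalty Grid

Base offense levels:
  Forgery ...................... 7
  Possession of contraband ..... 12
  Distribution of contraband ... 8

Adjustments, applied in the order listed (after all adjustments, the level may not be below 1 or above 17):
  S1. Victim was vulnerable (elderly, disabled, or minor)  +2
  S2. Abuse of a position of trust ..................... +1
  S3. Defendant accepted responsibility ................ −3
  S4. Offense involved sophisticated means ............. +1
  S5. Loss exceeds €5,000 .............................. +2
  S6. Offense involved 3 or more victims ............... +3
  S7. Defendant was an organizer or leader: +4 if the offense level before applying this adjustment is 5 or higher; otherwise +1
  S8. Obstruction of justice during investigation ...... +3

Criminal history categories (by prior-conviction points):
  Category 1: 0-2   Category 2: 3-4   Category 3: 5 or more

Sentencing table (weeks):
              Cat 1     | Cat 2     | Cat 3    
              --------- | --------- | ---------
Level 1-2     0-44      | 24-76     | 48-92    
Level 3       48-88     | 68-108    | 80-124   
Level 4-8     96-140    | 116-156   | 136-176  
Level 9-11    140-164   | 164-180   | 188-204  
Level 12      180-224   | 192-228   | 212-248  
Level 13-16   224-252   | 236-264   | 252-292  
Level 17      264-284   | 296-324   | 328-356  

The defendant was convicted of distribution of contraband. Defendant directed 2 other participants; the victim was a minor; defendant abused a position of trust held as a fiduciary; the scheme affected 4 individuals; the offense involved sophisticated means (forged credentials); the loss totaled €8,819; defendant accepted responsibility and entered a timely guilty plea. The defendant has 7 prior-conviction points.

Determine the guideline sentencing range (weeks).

Base offense level for distribution of contraband: 8.
S1 applies: 8 + 2 = 10.
S2 applies: 10 + 1 = 11.
S3 applies: 11 − 3 = 8.
S4 applies: 8 + 1 = 9.
S5 applies: 9 + 2 = 11.
S6 applies: 11 + 3 = 14.
S7 applies (level before this adjustment is 14 ≥ 5, so +4): 14 + 4 = 18.
S8 does not apply.
Level 18 exceeds the maximum of 17; capped at 17.
Final offense level: 17.
Criminal history: 7 prior points → Category 3 (5+).
Level 17 falls in the 17 band.
Grid: Level 17 × Category 3 = 328-356 weeks.

328-356 weeks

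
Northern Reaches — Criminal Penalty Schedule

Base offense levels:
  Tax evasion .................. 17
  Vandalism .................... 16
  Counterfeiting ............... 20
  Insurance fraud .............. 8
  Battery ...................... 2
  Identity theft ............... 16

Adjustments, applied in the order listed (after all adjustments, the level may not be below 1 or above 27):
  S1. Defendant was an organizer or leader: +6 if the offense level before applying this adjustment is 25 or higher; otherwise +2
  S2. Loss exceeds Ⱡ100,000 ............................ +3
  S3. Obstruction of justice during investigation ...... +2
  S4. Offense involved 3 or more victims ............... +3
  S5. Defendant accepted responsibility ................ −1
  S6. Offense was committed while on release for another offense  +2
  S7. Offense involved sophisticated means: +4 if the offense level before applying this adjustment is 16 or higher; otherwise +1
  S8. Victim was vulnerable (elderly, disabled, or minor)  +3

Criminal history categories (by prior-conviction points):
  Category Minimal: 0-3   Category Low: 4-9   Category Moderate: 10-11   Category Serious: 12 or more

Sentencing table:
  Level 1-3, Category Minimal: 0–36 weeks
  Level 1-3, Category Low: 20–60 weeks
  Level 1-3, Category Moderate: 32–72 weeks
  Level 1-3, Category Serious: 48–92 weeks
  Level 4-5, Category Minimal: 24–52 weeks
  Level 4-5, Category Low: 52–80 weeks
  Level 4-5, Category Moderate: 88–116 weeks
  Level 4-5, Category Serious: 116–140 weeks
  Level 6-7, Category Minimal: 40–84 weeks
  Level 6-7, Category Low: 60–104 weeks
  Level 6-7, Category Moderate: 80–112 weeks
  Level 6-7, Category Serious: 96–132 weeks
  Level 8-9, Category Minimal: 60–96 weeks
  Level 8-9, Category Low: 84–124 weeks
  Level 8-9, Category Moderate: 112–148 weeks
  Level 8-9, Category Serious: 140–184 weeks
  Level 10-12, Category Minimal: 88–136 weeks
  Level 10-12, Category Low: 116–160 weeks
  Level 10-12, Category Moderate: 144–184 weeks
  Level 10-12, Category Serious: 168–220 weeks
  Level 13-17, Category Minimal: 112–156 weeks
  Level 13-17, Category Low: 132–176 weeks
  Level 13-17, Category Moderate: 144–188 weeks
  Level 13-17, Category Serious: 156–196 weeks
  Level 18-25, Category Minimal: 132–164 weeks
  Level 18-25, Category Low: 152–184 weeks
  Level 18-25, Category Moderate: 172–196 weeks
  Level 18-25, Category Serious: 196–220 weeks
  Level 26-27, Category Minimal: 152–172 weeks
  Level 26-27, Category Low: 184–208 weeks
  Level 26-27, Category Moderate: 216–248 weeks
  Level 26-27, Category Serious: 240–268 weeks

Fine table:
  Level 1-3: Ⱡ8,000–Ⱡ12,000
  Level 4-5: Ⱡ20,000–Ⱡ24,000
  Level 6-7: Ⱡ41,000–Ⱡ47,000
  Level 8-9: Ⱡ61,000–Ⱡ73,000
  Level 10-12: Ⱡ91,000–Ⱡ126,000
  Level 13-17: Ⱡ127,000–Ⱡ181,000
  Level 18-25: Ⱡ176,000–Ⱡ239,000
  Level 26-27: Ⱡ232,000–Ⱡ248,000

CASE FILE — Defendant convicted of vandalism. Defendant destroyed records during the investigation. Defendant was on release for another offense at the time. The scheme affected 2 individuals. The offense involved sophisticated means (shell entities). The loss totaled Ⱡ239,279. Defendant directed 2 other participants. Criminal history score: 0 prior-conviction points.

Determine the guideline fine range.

Base offense level for vandalism: 16.
S1 applies (level before this adjustment is 16 < 25, so +2): 16 + 2 = 18.
S2 applies: 18 + 3 = 21.
S3 applies: 21 + 2 = 23.
S4 does not apply.
S6 applies: 23 + 2 = 25.
S7 applies (level before this adjustment is 25 ≥ 16, so +4): 25 + 4 = 29.
S8 does not apply.
Level 29 exceeds the maximum of 27; capped at 27.
Final offense level: 27.
Level 27 falls in the 26-27 band.
Fine table: Level 26-27 → Ⱡ232,000–Ⱡ248,000.

Ⱡ232,000–Ⱡ248,000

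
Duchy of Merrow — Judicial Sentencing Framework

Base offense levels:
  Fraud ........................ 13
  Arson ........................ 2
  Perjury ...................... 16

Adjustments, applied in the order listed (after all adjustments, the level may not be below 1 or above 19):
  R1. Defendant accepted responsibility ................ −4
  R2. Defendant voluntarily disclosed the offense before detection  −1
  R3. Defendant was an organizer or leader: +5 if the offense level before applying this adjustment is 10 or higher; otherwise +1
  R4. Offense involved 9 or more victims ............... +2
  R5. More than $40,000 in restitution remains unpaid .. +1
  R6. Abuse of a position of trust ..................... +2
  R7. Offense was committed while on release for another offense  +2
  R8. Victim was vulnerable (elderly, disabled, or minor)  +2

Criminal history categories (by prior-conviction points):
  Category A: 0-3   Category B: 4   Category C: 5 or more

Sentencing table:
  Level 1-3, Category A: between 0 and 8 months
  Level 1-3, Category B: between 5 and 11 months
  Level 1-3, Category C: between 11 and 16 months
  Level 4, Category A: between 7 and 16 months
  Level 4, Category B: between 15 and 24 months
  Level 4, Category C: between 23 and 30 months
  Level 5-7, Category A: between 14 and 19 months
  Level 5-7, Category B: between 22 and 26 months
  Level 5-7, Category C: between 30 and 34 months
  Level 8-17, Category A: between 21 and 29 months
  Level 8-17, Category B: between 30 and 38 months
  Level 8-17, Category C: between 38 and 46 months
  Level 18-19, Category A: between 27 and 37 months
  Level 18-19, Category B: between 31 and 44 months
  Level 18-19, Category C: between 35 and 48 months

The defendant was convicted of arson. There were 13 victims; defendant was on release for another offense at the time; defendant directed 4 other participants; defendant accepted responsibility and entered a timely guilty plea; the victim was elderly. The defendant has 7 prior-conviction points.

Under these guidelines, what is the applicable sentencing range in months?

Base offense level for arson: 2.
R1 applies: 2 − 4 = -2.
R3 applies (level before this adjustment is -2 < 10, so +1): -2 + 1 = -1.
R4 applies: -1 + 2 = 1.
R5 does not apply.
R7 applies: 1 + 2 = 3.
R8 applies: 3 + 2 = 5.
Final offense level: 5.
Criminal history: 7 prior points → Category C (5+).
Level 5 falls in the 5-7 band.
Grid: Level 5-7 × Category C = 30-34 months.

30-34 months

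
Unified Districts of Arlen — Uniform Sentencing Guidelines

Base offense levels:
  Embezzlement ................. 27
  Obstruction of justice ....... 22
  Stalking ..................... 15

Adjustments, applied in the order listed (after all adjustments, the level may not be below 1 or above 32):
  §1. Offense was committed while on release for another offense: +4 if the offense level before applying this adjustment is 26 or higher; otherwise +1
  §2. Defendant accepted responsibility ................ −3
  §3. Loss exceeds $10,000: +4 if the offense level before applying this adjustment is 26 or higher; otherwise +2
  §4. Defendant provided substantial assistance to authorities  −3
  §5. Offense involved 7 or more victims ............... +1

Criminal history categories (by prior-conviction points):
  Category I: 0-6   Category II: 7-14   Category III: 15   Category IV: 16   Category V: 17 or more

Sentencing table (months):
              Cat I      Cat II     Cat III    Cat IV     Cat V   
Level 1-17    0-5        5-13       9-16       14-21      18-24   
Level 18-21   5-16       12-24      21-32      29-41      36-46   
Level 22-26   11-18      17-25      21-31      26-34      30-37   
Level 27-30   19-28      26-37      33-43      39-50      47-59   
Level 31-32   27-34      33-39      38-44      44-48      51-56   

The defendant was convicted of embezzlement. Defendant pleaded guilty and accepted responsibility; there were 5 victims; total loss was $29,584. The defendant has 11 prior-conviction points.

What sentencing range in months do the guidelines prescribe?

Base offense level for embezzlement: 27.
§2 applies: 27 − 3 = 24.
§3 applies (level before this adjustment is 24 < 26, so +2): 24 + 2 = 26.
§4 does not apply.
Final offense level: 26.
Criminal history: 11 prior points → Category II (7-14).
Level 26 falls in the 22-26 band.
Grid: Level 22-26 × Category II = 17-25 months.

17-25 months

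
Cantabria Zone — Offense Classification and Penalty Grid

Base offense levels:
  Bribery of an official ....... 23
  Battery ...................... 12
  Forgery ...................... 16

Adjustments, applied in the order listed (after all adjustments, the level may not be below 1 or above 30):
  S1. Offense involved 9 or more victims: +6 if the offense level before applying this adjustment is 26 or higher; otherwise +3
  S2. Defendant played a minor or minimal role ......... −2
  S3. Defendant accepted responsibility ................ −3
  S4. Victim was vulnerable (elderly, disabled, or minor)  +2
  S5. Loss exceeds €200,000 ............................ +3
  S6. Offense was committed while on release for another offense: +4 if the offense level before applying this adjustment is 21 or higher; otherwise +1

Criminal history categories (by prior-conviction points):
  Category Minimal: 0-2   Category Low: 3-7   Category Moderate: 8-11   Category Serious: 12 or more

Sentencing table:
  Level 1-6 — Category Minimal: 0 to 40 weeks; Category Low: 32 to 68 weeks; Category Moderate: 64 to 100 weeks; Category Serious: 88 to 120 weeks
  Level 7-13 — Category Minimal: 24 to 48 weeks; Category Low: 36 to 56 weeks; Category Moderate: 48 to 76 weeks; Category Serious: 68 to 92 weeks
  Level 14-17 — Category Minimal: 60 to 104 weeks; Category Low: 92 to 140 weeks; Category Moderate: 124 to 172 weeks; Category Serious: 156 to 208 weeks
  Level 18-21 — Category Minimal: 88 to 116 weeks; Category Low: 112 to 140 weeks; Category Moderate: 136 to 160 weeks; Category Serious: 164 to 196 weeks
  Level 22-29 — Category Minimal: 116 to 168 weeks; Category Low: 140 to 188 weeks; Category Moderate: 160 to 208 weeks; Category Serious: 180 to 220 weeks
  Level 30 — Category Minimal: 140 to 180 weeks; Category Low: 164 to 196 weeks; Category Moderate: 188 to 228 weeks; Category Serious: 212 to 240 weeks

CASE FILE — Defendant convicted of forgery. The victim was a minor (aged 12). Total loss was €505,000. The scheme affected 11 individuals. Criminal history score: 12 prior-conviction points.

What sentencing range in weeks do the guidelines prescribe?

180-220 weeks

Base offense level for forgery: 16.
S1 applies (level before this adjustment is 16 < 26, so +3): 16 + 3 = 19.
S2 does not apply.
S4 applies: 19 + 2 = 21.
S5 applies: 21 + 3 = 24.
S6 does not apply.
Final offense level: 24.
Criminal history: 12 prior points → Category Serious (12+).
Level 24 falls in the 22-29 band.
Grid: Level 22-29 × Category Serious = 180-220 weeks.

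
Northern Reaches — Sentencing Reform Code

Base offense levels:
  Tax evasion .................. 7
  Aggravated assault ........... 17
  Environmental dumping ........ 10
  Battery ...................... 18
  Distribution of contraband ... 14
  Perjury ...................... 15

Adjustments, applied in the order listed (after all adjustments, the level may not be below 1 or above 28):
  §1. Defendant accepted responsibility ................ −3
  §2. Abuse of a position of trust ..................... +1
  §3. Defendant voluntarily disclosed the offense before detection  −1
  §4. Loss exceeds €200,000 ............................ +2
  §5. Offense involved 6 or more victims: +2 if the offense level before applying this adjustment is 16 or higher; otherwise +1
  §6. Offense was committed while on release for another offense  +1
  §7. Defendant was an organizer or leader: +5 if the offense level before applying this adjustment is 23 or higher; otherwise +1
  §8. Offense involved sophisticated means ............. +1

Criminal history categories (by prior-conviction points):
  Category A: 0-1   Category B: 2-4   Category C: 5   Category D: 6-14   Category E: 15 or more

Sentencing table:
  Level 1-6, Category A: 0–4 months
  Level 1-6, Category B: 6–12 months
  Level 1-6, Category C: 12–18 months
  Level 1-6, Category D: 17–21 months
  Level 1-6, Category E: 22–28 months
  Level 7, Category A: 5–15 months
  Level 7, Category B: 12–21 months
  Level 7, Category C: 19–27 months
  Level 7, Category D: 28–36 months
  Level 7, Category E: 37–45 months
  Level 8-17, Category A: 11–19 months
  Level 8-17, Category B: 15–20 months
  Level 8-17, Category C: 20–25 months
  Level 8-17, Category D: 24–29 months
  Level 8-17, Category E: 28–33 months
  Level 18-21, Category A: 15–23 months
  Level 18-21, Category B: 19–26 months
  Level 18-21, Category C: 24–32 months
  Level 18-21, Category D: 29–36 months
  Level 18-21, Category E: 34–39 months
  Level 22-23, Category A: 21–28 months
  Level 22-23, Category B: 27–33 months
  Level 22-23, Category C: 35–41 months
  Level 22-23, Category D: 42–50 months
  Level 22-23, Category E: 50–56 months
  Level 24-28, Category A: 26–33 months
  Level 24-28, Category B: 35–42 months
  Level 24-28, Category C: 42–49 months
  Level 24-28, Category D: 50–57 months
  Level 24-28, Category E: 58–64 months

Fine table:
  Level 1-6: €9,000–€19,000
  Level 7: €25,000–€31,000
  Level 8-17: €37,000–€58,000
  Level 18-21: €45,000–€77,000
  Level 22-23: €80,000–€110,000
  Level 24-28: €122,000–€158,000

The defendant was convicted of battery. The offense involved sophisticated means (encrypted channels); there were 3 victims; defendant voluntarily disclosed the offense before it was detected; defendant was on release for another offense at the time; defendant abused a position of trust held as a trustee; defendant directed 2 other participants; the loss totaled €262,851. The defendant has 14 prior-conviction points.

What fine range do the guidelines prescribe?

Base offense level for battery: 18.
§1 does not apply.
§2 applies: 18 + 1 = 19.
§3 applies: 19 − 1 = 18.
§4 applies: 18 + 2 = 20.
§5 does not apply.
§6 applies: 20 + 1 = 21.
§7 applies (level before this adjustment is 21 < 23, so +1): 21 + 1 = 22.
§8 applies: 22 + 1 = 23.
Final offense level: 23.
Level 23 falls in the 22-23 band.
Fine table: Level 22-23 → €80,000–€110,000.

€80,000–€110,000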